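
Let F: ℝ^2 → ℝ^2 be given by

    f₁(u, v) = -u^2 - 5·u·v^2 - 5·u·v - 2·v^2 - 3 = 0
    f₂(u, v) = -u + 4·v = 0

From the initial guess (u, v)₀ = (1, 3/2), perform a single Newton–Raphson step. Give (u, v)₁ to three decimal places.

At (1, 3/2): F = (-27.250, 5.000).
Jacobian J = [[-2·u - 5·v^2 - 5·v, -10·u·v - 5·u - 4·v], [-1, 4]].
At the point, J = [[-20.750, -26.000], [-1.000, 4.000]] (det J = -109.000).
Solving J·Δ = −F gives Δ = (0.193, -1.202).
Then the next iterate is (u, v)₁ = (1.193, 0.298).

(1.193, 0.298)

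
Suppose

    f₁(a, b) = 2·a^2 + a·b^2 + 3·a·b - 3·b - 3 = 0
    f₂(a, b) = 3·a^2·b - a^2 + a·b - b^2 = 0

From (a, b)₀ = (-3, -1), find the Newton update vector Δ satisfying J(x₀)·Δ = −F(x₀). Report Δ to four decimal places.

At (-3, -1): F = (24.0000, -34.0000).
Jacobian J = [[4·a + b^2 + 3·b, 2·a·b + 3·a - 3], [6·a·b - 2·a + b, 3·a^2 + a - 2·b]].
At the point, J = [[-14.0000, -6.0000], [23.0000, 26.0000]] (det J = -226.0000).
Solving J·Δ = −F gives Δ = (1.8584, -0.3363).

(1.8584, -0.3363)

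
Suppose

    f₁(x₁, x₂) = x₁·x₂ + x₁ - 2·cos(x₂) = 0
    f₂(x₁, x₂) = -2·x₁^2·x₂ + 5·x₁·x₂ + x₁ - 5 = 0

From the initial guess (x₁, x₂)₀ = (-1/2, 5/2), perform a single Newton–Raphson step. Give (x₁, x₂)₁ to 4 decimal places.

(-0.0938, 0.6718)

At (-1/2, 5/2): F = (-0.147713, -13.0000).
Jacobian J = [[x₂ + 1, x₁ + 2·sin(x₂)], [-4·x₁·x₂ + 5·x₂ + 1, -2·x₁^2 + 5·x₁]].
At the point, J = [[3.5000, 0.696944], [18.5000, -3.0000]] (det J = -23.393469).
Solving J·Δ = −F gives Δ = (0.4062, -1.8282).
Then the next iterate is (x₁, x₂)₁ = (-0.0938, 0.6718).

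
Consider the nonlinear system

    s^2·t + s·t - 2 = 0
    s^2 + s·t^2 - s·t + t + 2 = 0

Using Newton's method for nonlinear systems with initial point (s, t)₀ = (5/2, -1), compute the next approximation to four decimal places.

At (5/2, -1): F = (-10.7500, 12.2500).
Jacobian J = [[2·s·t + t, s^2 + s], [2·s + t^2 - t, 2·s·t - s + 1]].
At the point, J = [[-6.0000, 8.7500], [7.0000, -6.5000]] (det J = -22.2500).
Solving J·Δ = −F gives Δ = (-1.6770, 0.0787).
Then the next iterate is (s, t)₁ = (0.8230, -0.9213).

(0.8230, -0.9213)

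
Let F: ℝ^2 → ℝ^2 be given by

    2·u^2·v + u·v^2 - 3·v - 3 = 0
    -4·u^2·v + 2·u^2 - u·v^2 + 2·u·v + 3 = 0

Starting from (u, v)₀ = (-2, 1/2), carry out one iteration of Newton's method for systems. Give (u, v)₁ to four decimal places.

(-2.2069, 0.5747)

At (-2, 1/2): F = (-1.0000, 1.5000).
Jacobian J = [[4·u·v + v^2, 2·u^2 + 2·u·v - 3], [-8·u·v + 4·u - v^2 + 2·v, -4·u^2 - 2·u·v + 2·u]].
At the point, J = [[-3.7500, 3.0000], [0.7500, -18.0000]] (det J = 65.2500).
Solving J·Δ = −F gives Δ = (-0.2069, 0.0747).
Then the next iterate is (u, v)₁ = (-2.2069, 0.5747).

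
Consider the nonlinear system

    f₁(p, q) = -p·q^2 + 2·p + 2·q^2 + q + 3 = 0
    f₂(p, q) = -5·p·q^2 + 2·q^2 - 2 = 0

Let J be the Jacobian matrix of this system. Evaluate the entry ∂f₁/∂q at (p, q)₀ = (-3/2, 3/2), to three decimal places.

11.500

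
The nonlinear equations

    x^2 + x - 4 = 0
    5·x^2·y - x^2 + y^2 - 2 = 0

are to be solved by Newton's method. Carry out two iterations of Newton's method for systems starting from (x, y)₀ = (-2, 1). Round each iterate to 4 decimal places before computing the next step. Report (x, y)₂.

At (-2, 1): F = (-2.0000, 15.0000).
Jacobian J = [[2·x + 1, 0], [10·x·y - 2·x, 5·x^2 + 2·y]].
At the point, J = [[-3.0000, 0.0000], [-16.0000, 22.0000]] (det J = -66.0000).
Solving J·Δ = −F gives Δ = (-0.6667, -1.1667).
Then the next iterate is (x, y)₁ = (-2.6667, -0.1667).
Round to (-2.6667, -0.1667) and repeat: F = (0.444589, -15.010759), J = [[-4.3334, 0.0000], [9.778789, 35.223044]].
Δ = (0.1026, 0.3977), so (x, y)₂ = (-2.5641, 0.2310).

(-2.5641, 0.2310)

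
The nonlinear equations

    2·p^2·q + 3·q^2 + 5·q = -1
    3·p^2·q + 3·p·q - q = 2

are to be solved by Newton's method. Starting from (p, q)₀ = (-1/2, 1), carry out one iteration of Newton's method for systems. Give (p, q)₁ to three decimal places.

(-8.071, -1.143)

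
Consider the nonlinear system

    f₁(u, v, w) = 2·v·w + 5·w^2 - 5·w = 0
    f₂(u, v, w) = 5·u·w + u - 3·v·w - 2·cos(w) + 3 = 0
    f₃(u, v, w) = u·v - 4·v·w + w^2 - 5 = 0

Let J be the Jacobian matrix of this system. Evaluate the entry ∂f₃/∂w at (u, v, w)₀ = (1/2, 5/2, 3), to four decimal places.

∂f₃/∂w = -4·v + 2·w.
At (1/2, 5/2, 3) this is -4.0000.

-4.0000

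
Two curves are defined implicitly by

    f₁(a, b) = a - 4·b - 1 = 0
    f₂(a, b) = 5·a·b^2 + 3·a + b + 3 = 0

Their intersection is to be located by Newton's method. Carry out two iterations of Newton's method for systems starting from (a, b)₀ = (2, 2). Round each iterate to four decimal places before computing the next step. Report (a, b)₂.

(0.6291, -0.0927)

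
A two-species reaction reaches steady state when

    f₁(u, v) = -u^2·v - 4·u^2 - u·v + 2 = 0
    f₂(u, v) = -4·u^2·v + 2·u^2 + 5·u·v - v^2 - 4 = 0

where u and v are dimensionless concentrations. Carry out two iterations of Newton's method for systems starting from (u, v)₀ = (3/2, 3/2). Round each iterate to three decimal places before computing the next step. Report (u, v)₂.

At (3/2, 3/2): F = (-12.625, -4.000).
Jacobian J = [[-2·u·v - 8·u - v, -u^2 - u], [-8·u·v + 4·u + 5·v, -4·u^2 + 5·u - 2·v]].
At the point, J = [[-18.000, -3.750], [-4.500, -4.500]] (det J = 64.125).
Solving J·Δ = −F gives Δ = (-0.652, -0.237).
Then the next iterate is (u, v)₁ = (0.848, 1.263).
Round to (0.848, 1.263) and repeat: F = (-2.85567, -2.43475), J = [[-10.18905, -1.56710], [1.13881, -1.16242]].
Δ = (0.036, -2.059), so (u, v)₂ = (0.884, -0.796).

(0.884, -0.796)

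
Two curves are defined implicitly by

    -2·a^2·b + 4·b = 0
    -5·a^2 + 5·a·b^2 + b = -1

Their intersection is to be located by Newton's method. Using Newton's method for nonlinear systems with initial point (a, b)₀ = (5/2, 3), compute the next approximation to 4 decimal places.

(1.9249, 2.0296)

At (5/2, 3): F = (-25.5000, 85.2500).
Jacobian J = [[-4·a·b, -2·a^2 + 4], [-10·a + 5·b^2, 10·a·b + 1]].
At the point, J = [[-30.0000, -8.5000], [20.0000, 76.0000]] (det J = -2110.0000).
Solving J·Δ = −F gives Δ = (-0.5751, -0.9704).
Then the next iterate is (a, b)₁ = (1.9249, 2.0296).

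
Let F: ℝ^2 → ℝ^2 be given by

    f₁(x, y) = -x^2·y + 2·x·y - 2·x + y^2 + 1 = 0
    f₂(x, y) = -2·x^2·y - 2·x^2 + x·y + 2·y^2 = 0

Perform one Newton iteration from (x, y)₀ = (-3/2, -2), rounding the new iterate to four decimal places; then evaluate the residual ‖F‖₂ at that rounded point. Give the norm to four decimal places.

7.5573

At (-3/2, -2): F = (18.5000, 15.5000).
Jacobian J = [[-2·x·y + 2·y - 2, -x^2 + 2·x + 2·y], [-4·x·y - 4·x + y, -2·x^2 + x + 4·y]].
At the point, J = [[-12.0000, -9.2500], [-8.0000, -14.0000]] (det J = 94.0000).
Solving J·Δ = −F gives Δ = (1.2301, 0.4043).
Then the next iterate is (x, y)₁ = (-0.2699, -1.5957).
Re-evaluating at (-0.2699, -1.5957): F = (5.063658, 5.609985), so ‖F‖₂ = 7.5573.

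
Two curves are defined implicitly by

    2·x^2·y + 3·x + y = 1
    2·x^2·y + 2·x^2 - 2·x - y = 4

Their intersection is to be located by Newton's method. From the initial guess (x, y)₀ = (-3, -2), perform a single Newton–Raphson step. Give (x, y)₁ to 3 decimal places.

At (-3, -2): F = (-48.000, -14.000).
Jacobian J = [[4·x·y + 3, 2·x^2 + 1], [4·x·y + 4·x - 2, 2·x^2 - 1]].
At the point, J = [[27.000, 19.000], [10.000, 17.000]] (det J = 269.000).
Solving J·Δ = −F gives Δ = (2.045, -0.379).
Then the next iterate is (x, y)₁ = (-0.955, -2.379).

(-0.955, -2.379)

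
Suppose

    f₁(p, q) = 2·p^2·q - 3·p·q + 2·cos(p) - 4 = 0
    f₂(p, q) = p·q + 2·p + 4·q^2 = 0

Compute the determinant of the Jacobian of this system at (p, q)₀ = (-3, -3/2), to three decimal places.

-355.234

J = [[4·p·q - 3·q - 2·sin(p), 2·p^2 - 3·p], [q + 2, p + 8·q]].
At the point, J = [[22.78224, 27.000], [0.500, -15.000]].
det J = -355.234.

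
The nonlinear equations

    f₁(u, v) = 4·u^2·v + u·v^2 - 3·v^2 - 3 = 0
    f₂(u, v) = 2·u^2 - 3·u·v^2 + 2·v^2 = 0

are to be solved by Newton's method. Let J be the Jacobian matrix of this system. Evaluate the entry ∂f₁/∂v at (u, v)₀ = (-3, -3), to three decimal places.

72.000

∂f₁/∂v = 4·u^2 + 2·u·v - 6·v.
At (-3, -3) this is 72.000.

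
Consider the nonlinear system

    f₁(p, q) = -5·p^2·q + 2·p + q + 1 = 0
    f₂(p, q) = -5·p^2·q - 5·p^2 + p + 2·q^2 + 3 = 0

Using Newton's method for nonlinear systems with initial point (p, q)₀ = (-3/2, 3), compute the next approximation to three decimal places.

At (-3/2, 3): F = (-32.750, -25.500).
Jacobian J = [[-10·p·q + 2, -5·p^2 + 1], [-10·p·q - 10·p + 1, -5·p^2 + 4·q]].
At the point, J = [[47.000, -10.250], [61.000, 0.750]] (det J = 660.500).
Solving J·Δ = −F gives Δ = (0.433, -1.210).
Then the next iterate is (p, q)₁ = (-1.067, 1.790).

(-1.067, 1.790)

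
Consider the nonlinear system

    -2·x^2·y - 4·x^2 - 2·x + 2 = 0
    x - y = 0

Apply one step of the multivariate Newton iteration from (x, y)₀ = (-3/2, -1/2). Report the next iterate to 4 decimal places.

(-2.6000, -2.6000)

At (-3/2, -1/2): F = (-1.7500, -1.0000).
Jacobian J = [[-4·x·y - 8·x - 2, -2·x^2], [1, -1]].
At the point, J = [[7.0000, -4.5000], [1.0000, -1.0000]] (det J = -2.5000).
Solving J·Δ = −F gives Δ = (-1.1000, -2.1000).
Then the next iterate is (x, y)₁ = (-2.6000, -2.6000).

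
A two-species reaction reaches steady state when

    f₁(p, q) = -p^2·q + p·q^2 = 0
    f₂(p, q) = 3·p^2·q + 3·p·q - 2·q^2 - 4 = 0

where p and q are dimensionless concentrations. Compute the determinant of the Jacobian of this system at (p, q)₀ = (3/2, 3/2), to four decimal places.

-52.3125

J = [[-2·p·q + q^2, -p^2 + 2·p·q], [6·p·q + 3·q, 3·p^2 + 3·p - 4·q]].
At the point, J = [[-2.2500, 2.2500], [18.0000, 5.2500]].
det J = -52.3125.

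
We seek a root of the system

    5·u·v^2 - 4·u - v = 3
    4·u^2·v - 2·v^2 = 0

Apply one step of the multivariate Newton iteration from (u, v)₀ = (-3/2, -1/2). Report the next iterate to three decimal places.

At (-3/2, -1/2): F = (1.625, -5.000).
Jacobian J = [[5·v^2 - 4, 10·u·v - 1], [8·u·v, 4·u^2 - 4·v]].
At the point, J = [[-2.750, 6.500], [6.000, 11.000]] (det J = -69.250).
Solving J·Δ = −F gives Δ = (0.727, 0.058).
Then the next iterate is (u, v)₁ = (-0.773, -0.442).

(-0.773, -0.442)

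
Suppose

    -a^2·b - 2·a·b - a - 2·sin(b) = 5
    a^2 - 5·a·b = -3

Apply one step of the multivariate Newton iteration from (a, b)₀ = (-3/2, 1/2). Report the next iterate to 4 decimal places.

(-3.8261, -2.4058)

At (-3/2, 1/2): F = (-4.083851, 9.0000).
Jacobian J = [[-2·a·b - 2·b - 1, -a^2 - 2·a - 2·cos(b)], [2·a - 5·b, -5·a]].
At the point, J = [[-0.5000, -1.005165], [-5.5000, 7.5000]] (det J = -9.278408).
Solving J·Δ = −F gives Δ = (-2.3261, -2.9058).
Then the next iterate is (a, b)₁ = (-3.8261, -2.4058).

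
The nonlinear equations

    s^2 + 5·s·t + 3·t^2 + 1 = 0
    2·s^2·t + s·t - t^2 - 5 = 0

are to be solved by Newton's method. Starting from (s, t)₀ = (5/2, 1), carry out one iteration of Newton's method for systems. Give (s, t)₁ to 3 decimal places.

At (5/2, 1): F = (22.750, 9.000).
Jacobian J = [[2·s + 5·t, 5·s + 6·t], [4·s·t + t, 2·s^2 + s - 2·t]].
At the point, J = [[10.000, 18.500], [11.000, 13.000]] (det J = -73.500).
Solving J·Δ = −F gives Δ = (1.759, -2.180).
Then the next iterate is (s, t)₁ = (4.259, -1.180).

(4.259, -1.180)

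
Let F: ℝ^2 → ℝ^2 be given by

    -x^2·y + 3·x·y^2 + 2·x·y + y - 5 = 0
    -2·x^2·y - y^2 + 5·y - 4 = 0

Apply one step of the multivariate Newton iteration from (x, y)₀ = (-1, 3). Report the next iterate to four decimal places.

At (-1, 3): F = (-38.0000, -4.0000).
Jacobian J = [[-2·x·y + 3·y^2 + 2·y, -x^2 + 6·x·y + 2·x + 1], [-4·x·y, -2·x^2 - 2·y + 5]].
At the point, J = [[39.0000, -20.0000], [12.0000, -3.0000]] (det J = 123.0000).
Solving J·Δ = −F gives Δ = (-0.2764, -2.4390).
Then the next iterate is (x, y)₁ = (-1.2764, 0.5610).

(-1.2764, 0.5610)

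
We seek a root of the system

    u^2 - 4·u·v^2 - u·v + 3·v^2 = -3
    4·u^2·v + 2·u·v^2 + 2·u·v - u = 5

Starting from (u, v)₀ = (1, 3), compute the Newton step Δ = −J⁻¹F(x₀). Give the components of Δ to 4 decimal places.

At (1, 3): F = (-8.0000, 30.0000).
Jacobian J = [[2·u - 4·v^2 - v, -8·u·v - u + 6·v], [8·u·v + 2·v^2 + 2·v - 1, 4·u^2 + 4·u·v + 2·u]].
At the point, J = [[-37.0000, -7.0000], [47.0000, 18.0000]] (det J = -337.0000).
Solving J·Δ = −F gives Δ = (0.1958, -2.1780).

(0.1958, -2.1780)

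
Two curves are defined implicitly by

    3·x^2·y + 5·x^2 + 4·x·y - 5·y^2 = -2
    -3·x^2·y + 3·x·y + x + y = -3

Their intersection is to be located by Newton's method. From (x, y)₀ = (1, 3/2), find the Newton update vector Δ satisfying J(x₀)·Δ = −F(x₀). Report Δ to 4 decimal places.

(16.7500, 53.1250)

At (1, 3/2): F = (6.2500, 5.5000).
Jacobian J = [[6·x·y + 10·x + 4·y, 3·x^2 + 4·x - 10·y], [-6·x·y + 3·y + 1, -3·x^2 + 3·x + 1]].
At the point, J = [[25.0000, -8.0000], [-3.5000, 1.0000]] (det J = -3.0000).
Solving J·Δ = −F gives Δ = (16.7500, 53.1250).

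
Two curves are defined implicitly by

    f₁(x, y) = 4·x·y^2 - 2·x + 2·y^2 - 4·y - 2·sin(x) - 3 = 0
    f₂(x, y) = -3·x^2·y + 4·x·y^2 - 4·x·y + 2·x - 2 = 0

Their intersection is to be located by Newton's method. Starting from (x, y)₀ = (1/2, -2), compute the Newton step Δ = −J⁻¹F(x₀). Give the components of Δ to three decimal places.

At (1/2, -2): F = (19.04115, 12.500).
Jacobian J = [[4·y^2 - 2·cos(x) - 2, 8·x·y + 4·y - 4], [-6·x·y + 4·y^2 - 4·y + 2, -3·x^2 + 8·x·y - 4·x]].
At the point, J = [[12.24483, -20.000], [32.000, -10.750]] (det J = 508.36803).
Solving J·Δ = −F gives Δ = (-0.089, 0.897).

(-0.089, 0.897)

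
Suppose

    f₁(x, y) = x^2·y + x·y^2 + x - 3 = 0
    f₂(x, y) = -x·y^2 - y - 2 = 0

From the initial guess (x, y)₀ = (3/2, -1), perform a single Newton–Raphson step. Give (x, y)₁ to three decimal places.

(-0.818, -0.909)

At (3/2, -1): F = (-2.250, -2.500).
Jacobian J = [[2·x·y + y^2 + 1, x^2 + 2·x·y], [-y^2, -2·x·y - 1]].
At the point, J = [[-1.000, -0.750], [-1.000, 2.000]] (det J = -2.750).
Solving J·Δ = −F gives Δ = (-2.318, 0.091).
Then the next iterate is (x, y)₁ = (-0.818, -0.909).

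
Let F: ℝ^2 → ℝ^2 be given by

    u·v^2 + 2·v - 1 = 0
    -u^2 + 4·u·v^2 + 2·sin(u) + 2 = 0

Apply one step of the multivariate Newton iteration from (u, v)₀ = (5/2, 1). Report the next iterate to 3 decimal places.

(1.941, 0.580)

At (5/2, 1): F = (3.500, 6.94694).
Jacobian J = [[v^2, 2·u·v + 2], [-2·u + 4·v^2 + 2·cos(u), 8·u·v]].
At the point, J = [[1.000, 7.000], [-2.60229, 20.000]] (det J = 38.21601).
Solving J·Δ = −F gives Δ = (-0.559, -0.420).
Then the next iterate is (u, v)₁ = (1.941, 0.580).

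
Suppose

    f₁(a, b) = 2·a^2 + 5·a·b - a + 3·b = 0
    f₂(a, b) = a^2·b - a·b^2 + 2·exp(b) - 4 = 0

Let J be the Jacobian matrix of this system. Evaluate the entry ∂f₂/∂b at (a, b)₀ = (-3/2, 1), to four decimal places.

10.6866

∂f₂/∂b = a^2 - 2·a·b + 2·exp(b).
At (-3/2, 1) this is 10.6866.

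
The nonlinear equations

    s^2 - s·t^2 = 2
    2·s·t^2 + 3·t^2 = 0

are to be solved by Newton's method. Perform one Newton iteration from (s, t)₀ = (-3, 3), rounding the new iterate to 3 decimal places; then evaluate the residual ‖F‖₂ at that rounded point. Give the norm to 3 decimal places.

30.607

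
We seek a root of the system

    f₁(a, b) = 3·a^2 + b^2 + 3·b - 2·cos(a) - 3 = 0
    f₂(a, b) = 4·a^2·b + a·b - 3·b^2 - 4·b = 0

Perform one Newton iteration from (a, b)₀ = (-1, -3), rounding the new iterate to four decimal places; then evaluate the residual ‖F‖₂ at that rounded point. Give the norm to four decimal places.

14.9890

At (-1, -3): F = (-1.080605, -24.0000).
Jacobian J = [[6·a + 2·sin(a), 2·b + 3], [8·a·b + b, 4·a^2 + a - 6·b - 4]].
At the point, J = [[-7.682942, -3.0000], [21.0000, 17.0000]] (det J = -67.610013).
Solving J·Δ = −F gives Δ = (-1.3366, 3.0629).
Then the next iterate is (a, b)₁ = (-2.3366, 0.0629).
Re-evaluating at (-2.3366, 0.0629): F = (14.957988, 0.963219), so ‖F‖₂ = 14.9890.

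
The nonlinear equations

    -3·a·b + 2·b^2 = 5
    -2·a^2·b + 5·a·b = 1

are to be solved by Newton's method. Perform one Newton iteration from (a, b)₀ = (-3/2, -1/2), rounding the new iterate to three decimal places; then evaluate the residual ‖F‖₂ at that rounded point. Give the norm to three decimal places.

At (-3/2, -1/2): F = (-6.750, 5.000).
Jacobian J = [[-3·b, -3·a + 4·b], [-4·a·b + 5·b, -2·a^2 + 5·a]].
At the point, J = [[1.500, 2.500], [-5.500, -12.000]] (det J = -4.250).
Solving J·Δ = −F gives Δ = (16.118, -6.971).
Then the next iterate is (a, b)₁ = (14.618, -7.471).
Re-evaluating at (14.618, -7.471): F = (434.26492, 2645.83969), so ‖F‖₂ = 2681.241.

2681.241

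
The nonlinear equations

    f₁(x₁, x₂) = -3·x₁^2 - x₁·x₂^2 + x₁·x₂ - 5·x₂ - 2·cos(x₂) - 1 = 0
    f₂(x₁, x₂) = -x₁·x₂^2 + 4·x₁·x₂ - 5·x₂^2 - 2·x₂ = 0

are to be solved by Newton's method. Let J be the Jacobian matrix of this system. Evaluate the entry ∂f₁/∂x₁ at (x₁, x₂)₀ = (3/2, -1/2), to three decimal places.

∂f₁/∂x₁ = -6·x₁ - x₂^2 + x₂.
At (3/2, -1/2) this is -9.750.

-9.750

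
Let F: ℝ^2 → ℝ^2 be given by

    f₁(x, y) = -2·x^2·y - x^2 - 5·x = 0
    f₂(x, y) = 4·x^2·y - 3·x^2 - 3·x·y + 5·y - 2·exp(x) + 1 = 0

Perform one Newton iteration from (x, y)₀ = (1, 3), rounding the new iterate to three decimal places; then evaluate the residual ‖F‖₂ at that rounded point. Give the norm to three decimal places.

At (1, 3): F = (-12.000, 10.56344).
Jacobian J = [[-4·x·y - 2·x - 5, -2·x^2], [8·x·y - 6·x - 3·y - 2·exp(x), 4·x^2 - 3·x + 5]].
At the point, J = [[-19.000, -2.000], [3.56344, 6.000]] (det J = -106.87313).
Solving J·Δ = −F gives Δ = (-0.476, -1.478).
Then the next iterate is (x, y)₁ = (0.524, 1.522).
Re-evaluating at (0.524, 1.522): F = (-3.73039, 3.68777), so ‖F‖₂ = 5.246.

5.246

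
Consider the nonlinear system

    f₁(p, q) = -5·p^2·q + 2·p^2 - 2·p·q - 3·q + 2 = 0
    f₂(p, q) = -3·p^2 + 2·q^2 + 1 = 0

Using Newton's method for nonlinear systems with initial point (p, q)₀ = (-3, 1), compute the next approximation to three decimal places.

(-1.663, 0.985)

At (-3, 1): F = (-22.000, -24.000).
Jacobian J = [[-10·p·q + 4·p - 2·q, -5·p^2 - 2·p - 3], [-6·p, 4·q]].
At the point, J = [[16.000, -42.000], [18.000, 4.000]] (det J = 820.000).
Solving J·Δ = −F gives Δ = (1.337, -0.015).
Then the next iterate is (p, q)₁ = (-1.663, 0.985).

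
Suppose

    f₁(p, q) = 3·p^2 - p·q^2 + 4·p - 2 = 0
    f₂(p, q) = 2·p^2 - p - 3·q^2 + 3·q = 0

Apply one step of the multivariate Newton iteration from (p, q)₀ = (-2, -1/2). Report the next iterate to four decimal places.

At (-2, -1/2): F = (2.5000, 7.7500).
Jacobian J = [[6·p - q^2 + 4, -2·p·q], [4·p - 1, -6·q + 3]].
At the point, J = [[-8.2500, -2.0000], [-9.0000, 6.0000]] (det J = -67.5000).
Solving J·Δ = −F gives Δ = (0.4519, -0.6139).
Then the next iterate is (p, q)₁ = (-1.5481, -1.1139).

(-1.5481, -1.1139)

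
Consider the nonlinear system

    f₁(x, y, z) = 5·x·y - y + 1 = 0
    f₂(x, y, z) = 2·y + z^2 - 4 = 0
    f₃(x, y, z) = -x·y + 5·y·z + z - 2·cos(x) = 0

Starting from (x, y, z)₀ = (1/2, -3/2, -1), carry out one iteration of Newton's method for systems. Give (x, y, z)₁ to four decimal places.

(0.7606, 0.6363, -1.8637)

At (1/2, -3/2, -1): F = (-1.2500, -6.0000, 5.494835).
Jacobian J = [[5·y, 5·x - 1, 0], [0, 2, 2·z], [-y + 2·sin(x), -x + 5·z, 5·y + 1]].
At the point, J = [[-7.5000, 1.5000, 0.0000], [0.0000, 2.0000, -2.0000], [2.458851, -5.5000, -6.5000]] (det J = 172.623447).
Solving J·Δ = −F gives Δ = (0.2606, 2.1363, -0.8637).
Then the next iterate is (x, y, z)₁ = (0.7606, 0.6363, -1.8637).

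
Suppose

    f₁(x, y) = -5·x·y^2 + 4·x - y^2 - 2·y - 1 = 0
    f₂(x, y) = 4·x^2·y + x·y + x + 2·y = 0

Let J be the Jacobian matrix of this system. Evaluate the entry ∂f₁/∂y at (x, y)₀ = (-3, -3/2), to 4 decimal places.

-44.0000

∂f₁/∂y = -10·x·y - 2·y - 2.
At (-3, -3/2) this is -44.0000.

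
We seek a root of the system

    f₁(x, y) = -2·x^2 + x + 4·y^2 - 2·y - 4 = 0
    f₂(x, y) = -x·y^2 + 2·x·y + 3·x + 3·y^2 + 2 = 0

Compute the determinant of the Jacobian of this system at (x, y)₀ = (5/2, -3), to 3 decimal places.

-330.000

J = [[-4·x + 1, 8·y - 2], [-y^2 + 2·y + 3, -2·x·y + 2·x + 6·y]].
At the point, J = [[-9.000, -26.000], [-12.000, 2.000]].
det J = -330.000.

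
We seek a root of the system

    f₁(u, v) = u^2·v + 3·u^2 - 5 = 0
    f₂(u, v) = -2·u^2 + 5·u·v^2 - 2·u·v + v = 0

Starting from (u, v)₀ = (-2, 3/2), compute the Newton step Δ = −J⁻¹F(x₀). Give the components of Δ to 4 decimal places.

(0.6052, -0.5266)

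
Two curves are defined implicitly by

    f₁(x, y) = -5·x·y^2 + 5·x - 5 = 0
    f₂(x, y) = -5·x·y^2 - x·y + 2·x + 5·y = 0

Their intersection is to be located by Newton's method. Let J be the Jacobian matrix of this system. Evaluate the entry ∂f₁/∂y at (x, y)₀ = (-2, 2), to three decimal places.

40.000

∂f₁/∂y = -10·x·y.
At (-2, 2) this is 40.000.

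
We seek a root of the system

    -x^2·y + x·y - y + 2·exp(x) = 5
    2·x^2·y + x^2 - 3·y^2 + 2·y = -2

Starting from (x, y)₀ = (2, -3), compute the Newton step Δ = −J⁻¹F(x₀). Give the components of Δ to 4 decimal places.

(-0.6154, 1.3819)

At (2, -3): F = (18.778112, -51.0000).
Jacobian J = [[-2·x·y + y + 2·exp(x), -x^2 + x - 1], [4·x·y + 2·x, 2·x^2 - 6·y + 2]].
At the point, J = [[23.778112, -3.0000], [-20.0000, 28.0000]] (det J = 605.787142).
Solving J·Δ = −F gives Δ = (-0.6154, 1.3819).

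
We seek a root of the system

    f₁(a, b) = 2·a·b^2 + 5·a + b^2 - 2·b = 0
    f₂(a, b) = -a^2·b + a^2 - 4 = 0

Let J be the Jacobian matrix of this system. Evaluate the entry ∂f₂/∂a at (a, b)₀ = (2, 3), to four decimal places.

-8.0000

∂f₂/∂a = -2·a·b + 2·a.
At (2, 3) this is -8.0000.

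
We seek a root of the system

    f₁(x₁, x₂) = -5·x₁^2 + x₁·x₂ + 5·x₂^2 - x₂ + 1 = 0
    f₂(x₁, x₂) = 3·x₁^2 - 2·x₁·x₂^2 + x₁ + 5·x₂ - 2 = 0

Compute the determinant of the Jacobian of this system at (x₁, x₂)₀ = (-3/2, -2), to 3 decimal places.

J = [[-10·x₁ + x₂, x₁ + 10·x₂ - 1], [6·x₁ - 2·x₂^2 + 1, -4·x₁·x₂ + 5]].
At the point, J = [[13.000, -22.500], [-16.000, -7.000]].
det J = -451.000.

-451.000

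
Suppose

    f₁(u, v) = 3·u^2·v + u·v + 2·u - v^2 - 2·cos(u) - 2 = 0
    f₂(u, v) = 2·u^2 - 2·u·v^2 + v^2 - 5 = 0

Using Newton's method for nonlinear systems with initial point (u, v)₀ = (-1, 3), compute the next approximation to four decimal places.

At (-1, 3): F = (-8.080605, 24.0000).
Jacobian J = [[6·u·v + v + 2·sin(u) + 2, 3·u^2 + u - 2·v], [4·u - 2·v^2, -4·u·v + 2·v]].
At the point, J = [[-14.682942, -4.0000], [-22.0000, 18.0000]] (det J = -352.292955).
Solving J·Δ = −F gives Δ = (-0.1404, -1.5049).
Then the next iterate is (u, v)₁ = (-1.1404, 1.4951).

(-1.1404, 1.4951)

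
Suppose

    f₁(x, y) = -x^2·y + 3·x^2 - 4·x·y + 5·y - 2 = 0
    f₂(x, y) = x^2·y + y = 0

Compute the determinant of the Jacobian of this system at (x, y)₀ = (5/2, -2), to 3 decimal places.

126.750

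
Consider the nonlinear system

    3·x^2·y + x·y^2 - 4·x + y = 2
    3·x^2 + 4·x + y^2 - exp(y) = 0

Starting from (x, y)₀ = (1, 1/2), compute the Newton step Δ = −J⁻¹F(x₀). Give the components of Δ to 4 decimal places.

(-0.5165, 0.6725)

At (1, 1/2): F = (-3.7500, 5.601279).
Jacobian J = [[6·x·y + y^2 - 4, 3·x^2 + 2·x·y + 1], [6·x + 4, 2·y - exp(y)]].
At the point, J = [[-0.7500, 5.0000], [10.0000, -0.648721]] (det J = -49.513459).
Solving J·Δ = −F gives Δ = (-0.5165, 0.6725).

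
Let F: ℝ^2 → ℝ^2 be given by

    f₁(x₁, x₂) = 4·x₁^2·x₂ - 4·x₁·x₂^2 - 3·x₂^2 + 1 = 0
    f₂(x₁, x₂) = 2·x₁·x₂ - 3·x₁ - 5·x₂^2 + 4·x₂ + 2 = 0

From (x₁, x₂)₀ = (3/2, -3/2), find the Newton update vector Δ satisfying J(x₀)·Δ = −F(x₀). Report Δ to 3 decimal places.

At (3/2, -3/2): F = (-32.750, -24.250).
Jacobian J = [[8·x₁·x₂ - 4·x₂^2, 4·x₁^2 - 8·x₁·x₂ - 6·x₂], [2·x₂ - 3, 2·x₁ - 10·x₂ + 4]].
At the point, J = [[-27.000, 36.000], [-6.000, 22.000]] (det J = -378.000).
Solving J·Δ = −F gives Δ = (0.403, 1.212).

(0.403, 1.212)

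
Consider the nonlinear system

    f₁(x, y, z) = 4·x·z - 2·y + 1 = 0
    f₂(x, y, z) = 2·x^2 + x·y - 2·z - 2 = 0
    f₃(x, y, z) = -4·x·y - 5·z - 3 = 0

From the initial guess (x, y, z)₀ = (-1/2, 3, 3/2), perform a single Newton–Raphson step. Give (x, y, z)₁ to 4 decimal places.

(1.1818, 7.2727, -1.7273)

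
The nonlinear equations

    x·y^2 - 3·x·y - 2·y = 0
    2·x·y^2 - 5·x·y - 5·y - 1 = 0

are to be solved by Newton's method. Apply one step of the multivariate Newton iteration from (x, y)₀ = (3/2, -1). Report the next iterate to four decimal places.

(0.1333, -0.7333)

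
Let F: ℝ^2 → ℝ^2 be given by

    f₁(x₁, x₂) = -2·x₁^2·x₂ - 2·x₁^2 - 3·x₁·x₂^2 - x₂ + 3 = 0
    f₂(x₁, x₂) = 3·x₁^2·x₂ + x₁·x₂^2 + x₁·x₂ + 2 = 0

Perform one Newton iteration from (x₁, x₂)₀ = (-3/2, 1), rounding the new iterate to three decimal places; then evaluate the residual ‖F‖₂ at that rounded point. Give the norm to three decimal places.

2.470

At (-3/2, 1): F = (-2.500, 5.750).
Jacobian J = [[-4·x₁·x₂ - 4·x₁ - 3·x₂^2, -2·x₁^2 - 6·x₁·x₂ - 1], [6·x₁·x₂ + x₂^2 + x₂, 3·x₁^2 + 2·x₁·x₂ + x₁]].
At the point, J = [[9.000, 3.500], [-7.000, 2.250]] (det J = 44.750).
Solving J·Δ = −F gives Δ = (0.575, -0.765).
Then the next iterate is (x₁, x₂)₁ = (-0.925, 0.235).
Re-evaluating at (-0.925, 0.235): F = (0.80486, 2.33476), so ‖F‖₂ = 2.470.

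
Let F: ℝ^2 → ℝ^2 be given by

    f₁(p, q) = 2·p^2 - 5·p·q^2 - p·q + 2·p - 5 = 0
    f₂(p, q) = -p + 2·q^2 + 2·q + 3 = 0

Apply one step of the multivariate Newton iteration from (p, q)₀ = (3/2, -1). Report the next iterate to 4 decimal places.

At (3/2, -1): F = (-3.5000, 1.5000).
Jacobian J = [[4·p - 5·q^2 - q + 2, -10·p·q - p], [-1, 4·q + 2]].
At the point, J = [[4.0000, 13.5000], [-1.0000, -2.0000]] (det J = 5.5000).
Solving J·Δ = −F gives Δ = (2.4091, -0.4545).
Then the next iterate is (p, q)₁ = (3.9091, -1.4545).

(3.9091, -1.4545)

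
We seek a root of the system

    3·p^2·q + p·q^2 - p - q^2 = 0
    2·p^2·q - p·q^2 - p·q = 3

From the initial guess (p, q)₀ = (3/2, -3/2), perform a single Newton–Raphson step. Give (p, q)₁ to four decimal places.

(0.9677, -0.7419)

At (3/2, -3/2): F = (-10.5000, -10.8750).
Jacobian J = [[6·p·q + q^2 - 1, 3·p^2 + 2·p·q - 2·q], [4·p·q - q^2 - q, 2·p^2 - 2·p·q - p]].
At the point, J = [[-12.2500, 5.2500], [-9.7500, 7.5000]] (det J = -40.6875).
Solving J·Δ = −F gives Δ = (-0.5323, 0.7581).
Then the next iterate is (p, q)₁ = (0.9677, -0.7419).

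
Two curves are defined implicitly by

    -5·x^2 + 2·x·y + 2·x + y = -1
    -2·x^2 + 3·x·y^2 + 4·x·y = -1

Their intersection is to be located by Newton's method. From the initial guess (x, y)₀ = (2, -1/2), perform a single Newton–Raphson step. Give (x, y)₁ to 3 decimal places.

At (2, -1/2): F = (-17.500, -9.500).
Jacobian J = [[-10·x + 2·y + 2, 2·x + 1], [-4·x + 3·y^2 + 4·y, 6·x·y + 4·x]].
At the point, J = [[-19.000, 5.000], [-9.250, 2.000]] (det J = 8.250).
Solving J·Δ = −F gives Δ = (-1.515, -2.258).
Then the next iterate is (x, y)₁ = (0.485, -2.758).

(0.485, -2.758)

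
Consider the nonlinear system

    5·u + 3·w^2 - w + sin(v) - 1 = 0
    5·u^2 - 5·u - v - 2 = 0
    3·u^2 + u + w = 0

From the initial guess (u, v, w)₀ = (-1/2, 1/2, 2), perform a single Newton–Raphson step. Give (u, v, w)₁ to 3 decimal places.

At (-1/2, 1/2, 2): F = (6.97943, 1.250, 2.250).
Jacobian J = [[5, cos(v), 6·w - 1], [10·u - 5, -1, 0], [6·u + 1, 0, 1]].
At the point, J = [[5.000, 0.87758, 11.000], [-10.000, -1.000, 0.000], [-2.000, 0.000, 1.000]] (det J = -18.22417).
Solving J·Δ = −F gives Δ = (0.915, -7.899, -0.420).
Then the next iterate is (u, v, w)₁ = (0.415, -7.399, 1.580).

(0.415, -7.399, 1.580)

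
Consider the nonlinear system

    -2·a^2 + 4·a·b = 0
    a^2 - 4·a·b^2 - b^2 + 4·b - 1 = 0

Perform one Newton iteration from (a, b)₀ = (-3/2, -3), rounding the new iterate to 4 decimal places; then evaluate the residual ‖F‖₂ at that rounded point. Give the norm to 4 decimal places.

48.3358

At (-3/2, -3): F = (13.5000, 34.2500).
Jacobian J = [[-4·a + 4·b, 4·a], [2·a - 4·b^2, -8·a·b - 2·b + 4]].
At the point, J = [[-6.0000, -6.0000], [-39.0000, -26.0000]] (det J = -78.0000).
Solving J·Δ = −F gives Δ = (-1.8654, 4.1154).
Then the next iterate is (a, b)₁ = (-3.3654, 1.1154).
Re-evaluating at (-3.3654, 1.1154): F = (-37.666903, 30.291208), so ‖F‖₂ = 48.3358.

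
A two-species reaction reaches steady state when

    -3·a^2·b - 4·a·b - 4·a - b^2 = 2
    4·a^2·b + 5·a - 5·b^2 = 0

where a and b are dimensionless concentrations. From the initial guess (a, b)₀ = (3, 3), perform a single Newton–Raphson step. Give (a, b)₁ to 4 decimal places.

At (3, 3): F = (-140.0000, 78.0000).
Jacobian J = [[-6·a·b - 4·b - 4, -3·a^2 - 4·a - 2·b], [8·a·b + 5, 4·a^2 - 10·b]].
At the point, J = [[-70.0000, -45.0000], [77.0000, 6.0000]] (det J = 3045.0000).
Solving J·Δ = −F gives Δ = (-0.8768, -1.7471).
Then the next iterate is (a, b)₁ = (2.1232, 1.2529).

(2.1232, 1.2529)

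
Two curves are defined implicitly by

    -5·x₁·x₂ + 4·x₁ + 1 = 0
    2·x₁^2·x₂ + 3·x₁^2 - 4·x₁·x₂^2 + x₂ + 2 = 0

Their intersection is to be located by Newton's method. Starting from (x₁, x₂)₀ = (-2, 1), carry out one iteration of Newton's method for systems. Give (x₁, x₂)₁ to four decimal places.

At (-2, 1): F = (3.0000, 31.0000).
Jacobian J = [[-5·x₂ + 4, -5·x₁], [4·x₁·x₂ + 6·x₁ - 4·x₂^2, 2·x₁^2 - 8·x₁·x₂ + 1]].
At the point, J = [[-1.0000, 10.0000], [-24.0000, 25.0000]] (det J = 215.0000).
Solving J·Δ = −F gives Δ = (1.0930, -0.1907).
Then the next iterate is (x₁, x₂)₁ = (-0.9070, 0.8093).

(-0.9070, 0.8093)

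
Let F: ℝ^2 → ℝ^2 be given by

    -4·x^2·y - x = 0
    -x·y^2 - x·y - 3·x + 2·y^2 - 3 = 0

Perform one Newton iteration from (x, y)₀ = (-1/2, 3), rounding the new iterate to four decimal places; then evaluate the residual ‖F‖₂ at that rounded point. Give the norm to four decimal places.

5.3944

At (-1/2, 3): F = (-2.5000, 22.5000).
Jacobian J = [[-8·x·y - 1, -4·x^2], [-y^2 - y - 3, -2·x·y - x + 4·y]].
At the point, J = [[11.0000, -1.0000], [-15.0000, 15.5000]] (det J = 155.5000).
Solving J·Δ = −F gives Δ = (0.1045, -1.3505).
Then the next iterate is (x, y)₁ = (-0.3955, 1.6495).
Re-evaluating at (-0.3955, 1.6495): F = (-0.636561, 5.356674), so ‖F‖₂ = 5.3944.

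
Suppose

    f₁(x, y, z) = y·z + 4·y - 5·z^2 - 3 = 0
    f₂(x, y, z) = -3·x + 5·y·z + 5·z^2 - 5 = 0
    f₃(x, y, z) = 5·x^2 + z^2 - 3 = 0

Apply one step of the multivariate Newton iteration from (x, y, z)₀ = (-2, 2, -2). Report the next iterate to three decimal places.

(-1.143, 0.877, -1.034)

At (-2, 2, -2): F = (-19.000, 1.000, 21.000).
Jacobian J = [[0, z + 4, y - 10·z], [-3, 5·z, 5·y + 10·z], [10·x, 0, 2·z]].
At the point, J = [[0.000, 2.000, 22.000], [-3.000, -10.000, -10.000], [-20.000, 0.000, -4.000]] (det J = -4024.000).
Solving J·Δ = −F gives Δ = (0.857, -1.123, 0.966).
Then the next iterate is (x, y, z)₁ = (-1.143, 0.877, -1.034).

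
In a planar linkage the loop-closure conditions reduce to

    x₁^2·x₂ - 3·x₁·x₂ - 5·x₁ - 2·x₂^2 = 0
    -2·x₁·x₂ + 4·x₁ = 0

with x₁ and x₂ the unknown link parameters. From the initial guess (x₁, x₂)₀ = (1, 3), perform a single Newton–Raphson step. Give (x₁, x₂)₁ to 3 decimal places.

(3.500, -0.500)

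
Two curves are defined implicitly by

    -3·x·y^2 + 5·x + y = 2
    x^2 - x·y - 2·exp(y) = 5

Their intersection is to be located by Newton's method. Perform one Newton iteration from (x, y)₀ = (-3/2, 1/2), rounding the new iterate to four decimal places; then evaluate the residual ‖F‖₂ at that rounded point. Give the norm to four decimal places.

393.7995

At (-3/2, 1/2): F = (-7.8750, -5.297443).
Jacobian J = [[-3·y^2 + 5, -6·x·y + 1], [2·x - y, -x - 2·exp(y)]].
At the point, J = [[4.2500, 5.5000], [-3.5000, -1.797443]] (det J = 11.610869).
Solving J·Δ = −F gives Δ = (-3.7285, 4.3129).
Then the next iterate is (x, y)₁ = (-5.2285, 4.8129).
Re-evaluating at (-5.2285, 4.8129): F = (340.009423, -198.674652), so ‖F‖₂ = 393.7995.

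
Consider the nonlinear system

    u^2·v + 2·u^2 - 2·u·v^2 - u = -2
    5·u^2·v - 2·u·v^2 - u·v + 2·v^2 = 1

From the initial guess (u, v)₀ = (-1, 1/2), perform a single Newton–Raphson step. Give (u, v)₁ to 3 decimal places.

(0.085, 0.851)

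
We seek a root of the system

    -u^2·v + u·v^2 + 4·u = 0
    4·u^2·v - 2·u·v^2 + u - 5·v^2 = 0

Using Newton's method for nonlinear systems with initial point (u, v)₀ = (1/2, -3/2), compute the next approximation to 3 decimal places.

(0.185, -0.894)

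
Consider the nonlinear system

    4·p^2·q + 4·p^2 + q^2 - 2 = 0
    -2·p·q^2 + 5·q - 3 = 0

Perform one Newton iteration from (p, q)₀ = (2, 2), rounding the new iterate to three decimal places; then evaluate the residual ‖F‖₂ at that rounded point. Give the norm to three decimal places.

At (2, 2): F = (50.000, -9.000).
Jacobian J = [[8·p·q + 8·p, 4·p^2 + 2·q], [-2·q^2, -4·p·q + 5]].
At the point, J = [[48.000, 20.000], [-8.000, -11.000]] (det J = -368.000).
Solving J·Δ = −F gives Δ = (-1.005, -0.087).
Then the next iterate is (p, q)₁ = (0.995, 1.913).
Re-evaluating at (0.995, 1.913): F = (13.19534, -0.71754), so ‖F‖₂ = 13.215.

13.215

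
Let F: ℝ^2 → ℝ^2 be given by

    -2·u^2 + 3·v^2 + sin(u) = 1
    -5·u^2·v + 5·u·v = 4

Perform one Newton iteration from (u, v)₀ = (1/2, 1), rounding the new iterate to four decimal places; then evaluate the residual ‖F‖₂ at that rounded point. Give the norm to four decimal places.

At (1/2, 1): F = (1.979426, -2.7500).
Jacobian J = [[-4·u + cos(u), 6·v], [-10·u·v + 5·v, -5·u^2 + 5·u]].
At the point, J = [[-1.122417, 6.0000], [0.0000, 1.2500]] (det J = -1.403022).
Solving J·Δ = −F gives Δ = (13.5239, 2.2000).
Then the next iterate is (u, v)₁ = (14.0239, 3.2000).
Re-evaluating at (14.0239, 3.2000): F = (-362.625950, -2926.333939), so ‖F‖₂ = 2948.7163.

2948.7163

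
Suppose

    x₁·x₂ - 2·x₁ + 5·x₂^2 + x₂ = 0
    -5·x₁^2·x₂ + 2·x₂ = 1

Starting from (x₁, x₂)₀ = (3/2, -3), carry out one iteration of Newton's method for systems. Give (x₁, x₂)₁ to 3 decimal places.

(1.176, -1.686)

At (3/2, -3): F = (34.500, 26.750).
Jacobian J = [[x₂ - 2, x₁ + 10·x₂ + 1], [-10·x₁·x₂, -5·x₁^2 + 2]].
At the point, J = [[-5.000, -27.500], [45.000, -9.250]] (det J = 1283.750).
Solving J·Δ = −F gives Δ = (-0.324, 1.314).
Then the next iterate is (x₁, x₂)₁ = (1.176, -1.686).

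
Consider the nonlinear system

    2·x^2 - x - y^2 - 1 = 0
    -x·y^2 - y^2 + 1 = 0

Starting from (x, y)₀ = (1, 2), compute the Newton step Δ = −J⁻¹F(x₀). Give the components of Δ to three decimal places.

(0.100, -0.925)

At (1, 2): F = (-4.000, -7.000).
Jacobian J = [[4·x - 1, -2·y], [-y^2, -2·x·y - 2·y]].
At the point, J = [[3.000, -4.000], [-4.000, -8.000]] (det J = -40.000).
Solving J·Δ = −F gives Δ = (0.100, -0.925).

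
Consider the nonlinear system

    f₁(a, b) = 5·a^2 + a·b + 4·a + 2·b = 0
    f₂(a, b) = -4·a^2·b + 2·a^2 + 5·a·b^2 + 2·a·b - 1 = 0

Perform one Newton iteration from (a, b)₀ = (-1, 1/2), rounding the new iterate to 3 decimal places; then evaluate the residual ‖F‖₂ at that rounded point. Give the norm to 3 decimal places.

1.056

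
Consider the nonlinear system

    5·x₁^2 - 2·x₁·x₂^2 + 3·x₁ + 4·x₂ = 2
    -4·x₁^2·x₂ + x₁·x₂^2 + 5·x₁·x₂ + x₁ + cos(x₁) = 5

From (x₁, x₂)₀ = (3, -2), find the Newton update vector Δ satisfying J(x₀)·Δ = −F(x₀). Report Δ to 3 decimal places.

At (3, -2): F = (20.000, 51.01001).
Jacobian J = [[10·x₁ - 2·x₂^2 + 3, -4·x₁·x₂ + 4], [-8·x₁·x₂ + x₂^2 + 5·x₂ - sin(x₁) + 1, -4·x₁^2 + 2·x₁·x₂ + 5·x₁]].
At the point, J = [[25.000, 28.000], [42.85888, -33.000]] (det J = -2025.04864).
Solving J·Δ = −F gives Δ = (-1.031, 0.206).

(-1.031, 0.206)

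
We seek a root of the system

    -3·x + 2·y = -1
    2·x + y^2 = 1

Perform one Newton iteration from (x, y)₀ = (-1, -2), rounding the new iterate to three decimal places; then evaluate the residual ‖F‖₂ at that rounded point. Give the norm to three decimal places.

At (-1, -2): F = (0.000, 1.000).
Jacobian J = [[-3, 2], [2, 2·y]].
At the point, J = [[-3.000, 2.000], [2.000, -4.000]] (det J = 8.000).
Solving J·Δ = −F gives Δ = (0.250, 0.375).
Then the next iterate is (x, y)₁ = (-0.750, -1.625).
Re-evaluating at (-0.750, -1.625): F = (0.000, 0.14062), so ‖F‖₂ = 0.141.

0.141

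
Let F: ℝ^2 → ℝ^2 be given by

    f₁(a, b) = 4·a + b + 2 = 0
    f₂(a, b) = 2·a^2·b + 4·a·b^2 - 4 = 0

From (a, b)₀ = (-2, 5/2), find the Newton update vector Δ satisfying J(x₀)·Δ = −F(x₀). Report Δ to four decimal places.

(1.0977, -0.8910)

At (-2, 5/2): F = (-3.5000, -34.0000).
Jacobian J = [[4, 1], [4·a·b + 4·b^2, 2·a^2 + 8·a·b]].
At the point, J = [[4.0000, 1.0000], [5.0000, -32.0000]] (det J = -133.0000).
Solving J·Δ = −F gives Δ = (1.0977, -0.8910).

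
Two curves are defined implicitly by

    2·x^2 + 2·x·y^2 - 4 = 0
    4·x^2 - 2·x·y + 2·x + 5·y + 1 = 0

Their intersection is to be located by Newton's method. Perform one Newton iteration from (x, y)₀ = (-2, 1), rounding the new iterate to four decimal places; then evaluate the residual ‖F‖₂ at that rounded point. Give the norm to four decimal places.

At (-2, 1): F = (0.0000, 22.0000).
Jacobian J = [[4·x + 2·y^2, 4·x·y], [8·x - 2·y + 2, -2·x + 5]].
At the point, J = [[-6.0000, -8.0000], [-16.0000, 9.0000]] (det J = -182.0000).
Solving J·Δ = −F gives Δ = (0.9670, -0.7253).
Then the next iterate is (x, y)₁ = (-1.0330, 0.2747).
Re-evaluating at (-1.0330, 0.2747): F = (-2.021723, 5.143386), so ‖F‖₂ = 5.5265.

5.5265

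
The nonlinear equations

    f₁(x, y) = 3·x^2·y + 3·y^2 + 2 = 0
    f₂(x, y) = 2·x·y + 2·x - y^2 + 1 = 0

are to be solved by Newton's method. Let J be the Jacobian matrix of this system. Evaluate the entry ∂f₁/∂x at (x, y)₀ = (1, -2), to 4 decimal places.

-12.0000

∂f₁/∂x = 6·x·y.
At (1, -2) this is -12.0000.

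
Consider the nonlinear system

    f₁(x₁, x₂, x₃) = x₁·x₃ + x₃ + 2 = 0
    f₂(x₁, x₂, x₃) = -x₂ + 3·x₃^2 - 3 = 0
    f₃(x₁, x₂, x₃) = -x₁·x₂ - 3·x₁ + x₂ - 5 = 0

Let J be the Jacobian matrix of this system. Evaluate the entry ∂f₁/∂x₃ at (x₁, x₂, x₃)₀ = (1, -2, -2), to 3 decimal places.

2.000

∂f₁/∂x₃ = x₁ + 1.
At (1, -2, -2) this is 2.000.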